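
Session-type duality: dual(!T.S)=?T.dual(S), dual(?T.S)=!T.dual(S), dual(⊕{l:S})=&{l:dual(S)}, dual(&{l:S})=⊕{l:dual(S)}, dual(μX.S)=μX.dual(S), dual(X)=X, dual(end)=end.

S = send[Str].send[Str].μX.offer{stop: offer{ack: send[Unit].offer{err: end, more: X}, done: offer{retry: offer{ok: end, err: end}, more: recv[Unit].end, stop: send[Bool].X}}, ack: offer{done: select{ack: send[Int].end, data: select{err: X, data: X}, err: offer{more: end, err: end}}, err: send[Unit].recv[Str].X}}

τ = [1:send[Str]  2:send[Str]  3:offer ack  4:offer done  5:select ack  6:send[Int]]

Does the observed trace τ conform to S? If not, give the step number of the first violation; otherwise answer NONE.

NONE

[1] send[Str]  ✓  cont: send[Str].μX.…
[2] send[Str]  ✓  cont: μX.…
[3] offer ack  ✓  cont: offer{done: select{ack: send[Int].end, data: select{err: μX.…, data: μX.…}, err: offer{more: end, err: end}}, err: send[Unit].recv[Str].μX.…}
[4] offer done  ✓  cont: select{ack: send[Int].end, data: select{err: μX.…, data: μX.…}, err: offer{more: end, err: end}}
[5] select ack  ✓  cont: send[Int].end
[6] send[Int]  ✓  cont: end
all 6 steps conform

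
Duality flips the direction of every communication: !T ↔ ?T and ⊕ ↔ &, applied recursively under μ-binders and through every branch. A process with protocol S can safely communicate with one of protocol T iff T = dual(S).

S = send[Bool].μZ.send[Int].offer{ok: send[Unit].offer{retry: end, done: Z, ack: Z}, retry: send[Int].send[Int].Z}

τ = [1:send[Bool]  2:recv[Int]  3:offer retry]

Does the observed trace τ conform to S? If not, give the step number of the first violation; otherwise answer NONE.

2

step 1: send[Bool]  ✓  residual = μZ.…
step 2: got recv[Int], protocol expects send[Int]  ✗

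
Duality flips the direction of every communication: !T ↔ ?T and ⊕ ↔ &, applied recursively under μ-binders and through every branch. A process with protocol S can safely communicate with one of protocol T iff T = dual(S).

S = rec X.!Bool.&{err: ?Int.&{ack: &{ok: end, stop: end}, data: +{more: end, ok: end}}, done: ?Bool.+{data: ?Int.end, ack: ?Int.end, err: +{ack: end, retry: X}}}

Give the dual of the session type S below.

rec X = rec X  (rec unchanged)
  !Bool = ?Bool
    &{err,done} = +{err,done}  (&→⊕)
      • err:
        ?Int = !Int
          &{ack,data} = +{ack,data}  (&→⊕)
            • ack:
              &{ok,stop} = +{ok,stop}  (&→⊕)
                • ok:
                  dual(end) = end
                • stop:
                  dual(end) = end
            • data:
              +{more,ok} = &{more,ok}  (⊕→&)
                • more:
                  dual(end) = end
                • ok:
                  dual(end) = end
      • done:
        ?Bool = !Bool
          +{data,ack,err} = &{data,ack,err}  (⊕→&)
            • data:
              ?Int = !Int
                dual(end) = end
            • ack:
              ?Int = !Int
                dual(end) = end
            • err:
              +{ack,retry} = &{ack,retry}  (⊕→&)
                • ack:
                  dual(end) = end
                • retry:
                  dual(X) = X

rec X.?Bool.+{err: !Int.+{ack: +{ok: end, stop: end}, data: &{more: end, ok: end}}, done: !Bool.&{data: !Int.end, ack: !Int.end, err: &{ack: end, retry: X}}}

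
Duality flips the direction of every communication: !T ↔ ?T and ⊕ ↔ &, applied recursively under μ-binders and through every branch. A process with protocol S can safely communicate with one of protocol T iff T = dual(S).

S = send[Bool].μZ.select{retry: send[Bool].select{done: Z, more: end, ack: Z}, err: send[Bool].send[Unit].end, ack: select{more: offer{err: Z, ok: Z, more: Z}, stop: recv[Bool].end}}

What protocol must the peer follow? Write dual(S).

recv[Bool].μZ.offer{retry: recv[Bool].offer{done: Z, more: end, ack: Z}, err: recv[Bool].recv[Unit].end, ack: offer{more: select{err: Z, ok: Z, more: Z}, stop: send[Bool].end}}

send[Bool] → recv[Bool]
  μZ → μZ  (rec unchanged)
    select{retry,err,ack} → offer{retry,err,ack}  (⊕→&)
      [retry]
        send[Bool] → recv[Bool]
          select{done,more,ack} → offer{done,more,ack}  (⊕→&)
            [done]
              Z self-dual
            [more]
              end self-dual
            [ack]
              Z self-dual
      [err]
        send[Bool] → recv[Bool]
          send[Unit] → recv[Unit]
            end self-dual
      [ack]
        select{more,stop} → offer{more,stop}  (⊕→&)
          [more]
            offer{err,ok,more} → select{err,ok,more}  (offer→select)
              [err]
                Z self-dual
              [ok]
                Z self-dual
              [more]
                Z self-dual
          [stop]
            recv[Bool] → send[Bool]
              end self-dual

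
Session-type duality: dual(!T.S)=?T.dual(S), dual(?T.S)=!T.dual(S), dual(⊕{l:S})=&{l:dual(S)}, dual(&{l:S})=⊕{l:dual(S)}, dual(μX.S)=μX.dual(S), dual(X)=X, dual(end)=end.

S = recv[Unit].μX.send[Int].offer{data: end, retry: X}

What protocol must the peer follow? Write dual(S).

send[Unit].μX.recv[Int].select{data: end, retry: X}

recv[Unit] = send[Unit]
  μX = μX  (rec unchanged)
    send[Int] = recv[Int]
      offer{data,retry} = select{data,retry}  (&→⊕)
        [data]
          end ↦ end
        [retry]
          X ↦ X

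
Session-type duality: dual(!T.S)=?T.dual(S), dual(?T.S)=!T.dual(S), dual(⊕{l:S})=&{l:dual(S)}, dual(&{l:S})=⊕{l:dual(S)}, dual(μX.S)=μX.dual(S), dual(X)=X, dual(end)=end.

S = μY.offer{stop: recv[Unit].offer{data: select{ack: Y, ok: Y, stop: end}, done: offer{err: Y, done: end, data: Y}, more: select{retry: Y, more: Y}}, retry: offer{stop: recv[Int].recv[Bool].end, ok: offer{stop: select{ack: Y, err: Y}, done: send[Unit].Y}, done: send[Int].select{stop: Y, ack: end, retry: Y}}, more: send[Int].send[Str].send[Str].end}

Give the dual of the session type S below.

μY = μY  (rec unchanged)
  offer{stop,retry,more} = select{stop,retry,more}  (&→⊕)
    [stop]
      recv[Unit] = send[Unit]
        offer{data,done,more} = select{data,done,more}  (&→⊕)
          [data]
            select{ack,ok,stop} = offer{ack,ok,stop}  (select→offer)
              [ack]
                Y ↦ Y
              [ok]
                Y ↦ Y
              [stop]
                end ↦ end
          [done]
            offer{err,done,data} = select{err,done,data}  (&→⊕)
              [err]
                Y ↦ Y
              [done]
                end ↦ end
              [data]
                Y ↦ Y
          [more]
            select{retry,more} = offer{retry,more}  (select→offer)
              [retry]
                Y ↦ Y
              [more]
                Y ↦ Y
    [retry]
      offer{stop,ok,done} = select{stop,ok,done}  (&→⊕)
        [stop]
          recv[Int] = send[Int]
            recv[Bool] = send[Bool]
              end ↦ end
        [ok]
          offer{stop,done} = select{stop,done}  (&→⊕)
            [stop]
              select{ack,err} = offer{ack,err}  (select→offer)
                [ack]
                  Y ↦ Y
                [err]
                  Y ↦ Y
            [done]
              send[Unit] = recv[Unit]
                Y ↦ Y
        [done]
          send[Int] = recv[Int]
            select{stop,ack,retry} = offer{stop,ack,retry}  (select→offer)
              [stop]
                Y ↦ Y
              [ack]
                end ↦ end
              [retry]
                Y ↦ Y
    [more]
      send[Int] = recv[Int]
        send[Str] = recv[Str]
          send[Str] = recv[Str]
            end ↦ end

μY.select{stop: send[Unit].select{data: offer{ack: Y, ok: Y, stop: end}, done: select{err: Y, done: end, data: Y}, more: offer{retry: Y, more: Y}}, retry: select{stop: send[Int].send[Bool].end, ok: select{stop: offer{ack: Y, err: Y}, done: recv[Unit].Y}, done: recv[Int].offer{stop: Y, ack: end, retry: Y}}, more: recv[Int].recv[Str].recv[Str].end}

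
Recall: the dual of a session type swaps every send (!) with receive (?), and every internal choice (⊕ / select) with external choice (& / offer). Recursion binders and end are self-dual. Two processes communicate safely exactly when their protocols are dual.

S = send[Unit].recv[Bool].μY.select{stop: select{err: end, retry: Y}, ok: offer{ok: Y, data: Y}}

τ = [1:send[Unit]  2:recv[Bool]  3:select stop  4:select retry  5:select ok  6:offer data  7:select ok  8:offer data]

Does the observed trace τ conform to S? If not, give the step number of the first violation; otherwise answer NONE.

step 1: send[Unit]  match  cont: recv[Bool].μY.…
step 2: recv[Bool]  match  cont: μY.…
step 3: select stop  match  cont: select{err: end, retry: μY.…}
step 4: select retry  match  cont: μY.…
step 5: select ok  match  cont: offer{ok: μY.…, data: μY.…}
step 6: offer data  match  cont: μY.…
step 7: select ok  match  cont: offer{ok: μY.…, data: μY.…}
step 8: offer data  match  cont: μY.…
trace exhausted — no violation

NONE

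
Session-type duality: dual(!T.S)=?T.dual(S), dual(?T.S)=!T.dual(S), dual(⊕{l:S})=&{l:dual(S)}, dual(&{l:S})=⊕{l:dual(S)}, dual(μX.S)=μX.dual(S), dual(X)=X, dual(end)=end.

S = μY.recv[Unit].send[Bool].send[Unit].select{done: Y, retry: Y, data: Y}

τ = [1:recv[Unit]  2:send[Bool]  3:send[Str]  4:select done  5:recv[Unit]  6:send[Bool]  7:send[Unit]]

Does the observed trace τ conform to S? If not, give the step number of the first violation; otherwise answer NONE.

3

step 1: recv[Unit]  ok  now at send[Bool].send[Unit].select{done: μY.…, retry: μY.…, data: μY.…}
step 2: send[Bool]  ok  now at send[Unit].select{done: μY.…, retry: μY.…, data: μY.…}
step 3: got send[Str], protocol expects send[Unit]  ✗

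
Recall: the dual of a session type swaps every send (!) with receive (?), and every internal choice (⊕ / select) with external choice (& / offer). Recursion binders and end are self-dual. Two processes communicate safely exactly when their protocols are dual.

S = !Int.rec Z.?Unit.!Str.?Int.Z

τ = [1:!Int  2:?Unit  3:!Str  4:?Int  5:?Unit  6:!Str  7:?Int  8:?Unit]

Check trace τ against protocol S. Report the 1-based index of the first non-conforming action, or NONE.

NONE

@1 !Int  ok  residual = rec Z.…
@2 ?Unit  ok  residual = !Str.?Int.rec Z.…
@3 !Str  ok  residual = ?Int.rec Z.…
@4 ?Int  ok  residual = rec Z.…
@5 ?Unit  ok  residual = !Str.?Int.rec Z.…
@6 !Str  ok  residual = ?Int.rec Z.…
@7 ?Int  ok  residual = rec Z.…
@8 ?Unit  ok  residual = !Str.?Int.rec Z.…
all 8 steps conform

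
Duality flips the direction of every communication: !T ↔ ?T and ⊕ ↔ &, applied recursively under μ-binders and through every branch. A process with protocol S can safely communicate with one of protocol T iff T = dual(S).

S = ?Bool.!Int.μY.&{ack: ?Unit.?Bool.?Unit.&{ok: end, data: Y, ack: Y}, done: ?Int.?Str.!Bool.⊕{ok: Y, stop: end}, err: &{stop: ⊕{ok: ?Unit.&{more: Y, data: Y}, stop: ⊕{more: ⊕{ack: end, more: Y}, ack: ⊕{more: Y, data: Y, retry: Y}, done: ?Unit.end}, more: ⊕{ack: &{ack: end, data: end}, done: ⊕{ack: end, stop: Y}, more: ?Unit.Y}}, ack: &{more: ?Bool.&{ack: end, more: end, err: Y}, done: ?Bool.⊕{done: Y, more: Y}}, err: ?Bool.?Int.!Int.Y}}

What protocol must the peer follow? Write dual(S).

!Bool.?Int.μY.⊕{ack: !Unit.!Bool.!Unit.⊕{ok: end, data: Y, ack: Y}, done: !Int.!Str.?Bool.&{ok: Y, stop: end}, err: ⊕{stop: &{ok: !Unit.⊕{more: Y, data: Y}, stop: &{more: &{ack: end, more: Y}, ack: &{more: Y, data: Y, retry: Y}, done: !Unit.end}, more: &{ack: ⊕{ack: end, data: end}, done: &{ack: end, stop: Y}, more: !Unit.Y}}, ack: ⊕{more: !Bool.⊕{ack: end, more: end, err: Y}, done: !Bool.&{done: Y, more: Y}}, err: !Bool.!Int.?Int.Y}}

?Bool ↦ !Bool
  !Int ↦ ?Int
    μY ↦ μY  (binder kept)
      &{ack,done,err} ↦ ⊕{ack,done,err}  (&→⊕)
        case ack:
          ?Unit ↦ !Unit
            ?Bool ↦ !Bool
              ?Unit ↦ !Unit
                &{ok,data,ack} ↦ ⊕{ok,data,ack}  (&→⊕)
                  case ok:
                    end self-dual
                  case data:
                    Y self-dual
                  case ack:
                    Y self-dual
        case done:
          ?Int ↦ !Int
            ?Str ↦ !Str
              !Bool ↦ ?Bool
                ⊕{ok,stop} ↦ &{ok,stop}  (select→offer)
                  case ok:
                    Y self-dual
                  case stop:
                    end self-dual
        case err:
          &{stop,ack,err} ↦ ⊕{stop,ack,err}  (&→⊕)
            case stop:
              ⊕{ok,stop,more} ↦ &{ok,stop,more}  (select→offer)
                case ok:
                  ?Unit ↦ !Unit
                    &{more,data} ↦ ⊕{more,data}  (&→⊕)
                      case more:
                        Y self-dual
                      case data:
                        Y self-dual
                case stop:
                  ⊕{more,ack,done} ↦ &{more,ack,done}  (select→offer)
                    case more:
                      ⊕{ack,more} ↦ &{ack,more}  (select→offer)
                        case ack:
                          end self-dual
                        case more:
                          Y self-dual
                    case ack:
                      ⊕{more,data,retry} ↦ &{more,data,retry}  (select→offer)
                        case more:
                          Y self-dual
                        case data:
                          Y self-dual
                        case retry:
                          Y self-dual
                    case done:
                      ?Unit ↦ !Unit
                        end self-dual
                case more:
                  ⊕{ack,done,more} ↦ &{ack,done,more}  (select→offer)
                    case ack:
                      &{ack,data} ↦ ⊕{ack,data}  (&→⊕)
                        case ack:
                          end self-dual
                        case data:
                          end self-dual
                    case done:
                      ⊕{ack,stop} ↦ &{ack,stop}  (select→offer)
                        case ack:
                          end self-dual
                        case stop:
                          Y self-dual
                    case more:
                      ?Unit ↦ !Unit
                        Y self-dual
            case ack:
              &{more,done} ↦ ⊕{more,done}  (&→⊕)
                case more:
                  ?Bool ↦ !Bool
                    &{ack,more,err} ↦ ⊕{ack,more,err}  (&→⊕)
                      case ack:
                        end self-dual
                      case more:
                        end self-dual
                      case err:
                        Y self-dual
                case done:
                  ?Bool ↦ !Bool
                    ⊕{done,more} ↦ &{done,more}  (select→offer)
                      case done:
                        Y self-dual
                      case more:
                        Y self-dual
            case err:
              ?Bool ↦ !Bool
                ?Int ↦ !Int
                  !Int ↦ ?Int
                    Y self-dual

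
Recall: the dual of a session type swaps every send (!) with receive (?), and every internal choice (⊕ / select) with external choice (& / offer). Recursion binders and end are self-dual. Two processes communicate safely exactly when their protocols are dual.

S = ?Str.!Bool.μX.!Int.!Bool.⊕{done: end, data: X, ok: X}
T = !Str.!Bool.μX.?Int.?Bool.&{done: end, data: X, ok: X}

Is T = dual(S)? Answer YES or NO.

?Str vs !Str  ok
  !Bool vs !Bool  ✗ same direction on both sides — not dual

NO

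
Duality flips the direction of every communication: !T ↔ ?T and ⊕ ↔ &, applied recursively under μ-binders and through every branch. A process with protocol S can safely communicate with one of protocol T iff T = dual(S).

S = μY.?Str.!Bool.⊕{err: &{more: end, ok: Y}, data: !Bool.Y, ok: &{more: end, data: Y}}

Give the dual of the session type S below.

μY.!Str.?Bool.&{err: ⊕{more: end, ok: Y}, data: ?Bool.Y, ok: ⊕{more: end, data: Y}}

μY ↦ μY  (rec unchanged)
  ?Str ↦ !Str
    !Bool ↦ ?Bool
      ⊕{err,data,ok} ↦ &{err,data,ok}  (internal→external)
        [err]
          &{more,ok} ↦ ⊕{more,ok}  (offer→select)
            [more]
              dual(end) = end
            [ok]
              dual(Y) = Y
        [data]
          !Bool ↦ ?Bool
            dual(Y) = Y
        [ok]
          &{more,data} ↦ ⊕{more,data}  (offer→select)
            [more]
              dual(end) = end
            [data]
              dual(Y) = Y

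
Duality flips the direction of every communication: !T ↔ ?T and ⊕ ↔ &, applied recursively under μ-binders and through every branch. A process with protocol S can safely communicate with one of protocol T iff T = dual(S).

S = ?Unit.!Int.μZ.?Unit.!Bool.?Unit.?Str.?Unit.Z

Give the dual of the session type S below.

!Unit.?Int.μZ.!Unit.?Bool.!Unit.!Str.!Unit.Z

?Unit ↦ !Unit
  !Int ↦ ?Int
    μZ ↦ μZ  (μ self-dual)
      ?Unit ↦ !Unit
        !Bool ↦ ?Bool
          ?Unit ↦ !Unit
            ?Str ↦ !Str
              ?Unit ↦ !Unit
                Z ↦ Z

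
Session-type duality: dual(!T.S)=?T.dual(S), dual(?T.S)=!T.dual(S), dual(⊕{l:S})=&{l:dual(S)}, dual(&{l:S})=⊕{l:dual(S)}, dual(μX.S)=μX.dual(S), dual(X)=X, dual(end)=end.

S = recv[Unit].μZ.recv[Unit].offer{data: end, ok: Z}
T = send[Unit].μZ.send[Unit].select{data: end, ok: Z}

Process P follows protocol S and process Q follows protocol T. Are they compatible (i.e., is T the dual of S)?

YES

recv[Unit] ‖ send[Unit]  ✓
  μZ ‖ μZ  ✓ (binder kept)
    recv[Unit] ‖ send[Unit]  ✓
      offer{data,ok} ‖ select{data,ok}  ✓ label sets agree
        case data:
          end ‖ end  ✓
        case ok:
          Z ‖ Z  ✓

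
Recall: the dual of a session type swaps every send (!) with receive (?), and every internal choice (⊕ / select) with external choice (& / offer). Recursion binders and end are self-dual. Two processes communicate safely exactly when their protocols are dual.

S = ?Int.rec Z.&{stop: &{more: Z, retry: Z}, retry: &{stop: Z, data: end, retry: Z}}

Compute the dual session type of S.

?Int = !Int
  rec Z = rec Z  (rec unchanged)
    &{stop,retry} = +{stop,retry}  (external→internal)
      case stop:
        &{more,retry} = +{more,retry}  (external→internal)
          case more:
            Z self-dual
          case retry:
            Z self-dual
      case retry:
        &{stop,data,retry} = +{stop,data,retry}  (external→internal)
          case stop:
            Z self-dual
          case data:
            end self-dual
          case retry:
            Z self-dual

!Int.rec Z.+{stop: +{more: Z, retry: Z}, retry: +{stop: Z, data: end, retry: Z}}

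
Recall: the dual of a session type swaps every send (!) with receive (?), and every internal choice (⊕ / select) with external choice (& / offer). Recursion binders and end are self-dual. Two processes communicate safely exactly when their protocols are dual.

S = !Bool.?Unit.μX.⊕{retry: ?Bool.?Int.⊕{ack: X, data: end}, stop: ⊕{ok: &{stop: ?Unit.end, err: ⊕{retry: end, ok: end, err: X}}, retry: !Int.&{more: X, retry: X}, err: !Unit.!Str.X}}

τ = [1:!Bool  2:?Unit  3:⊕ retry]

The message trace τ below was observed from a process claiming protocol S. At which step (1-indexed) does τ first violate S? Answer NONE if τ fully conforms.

NONE

@1 !Bool  ✓  state: ?Unit.μX.…
@2 ?Unit  ✓  state: μX.…
@3 ⊕ retry  ✓  state: ?Bool.?Int.⊕{ack: μX.…, data: end}
trace exhausted — no violation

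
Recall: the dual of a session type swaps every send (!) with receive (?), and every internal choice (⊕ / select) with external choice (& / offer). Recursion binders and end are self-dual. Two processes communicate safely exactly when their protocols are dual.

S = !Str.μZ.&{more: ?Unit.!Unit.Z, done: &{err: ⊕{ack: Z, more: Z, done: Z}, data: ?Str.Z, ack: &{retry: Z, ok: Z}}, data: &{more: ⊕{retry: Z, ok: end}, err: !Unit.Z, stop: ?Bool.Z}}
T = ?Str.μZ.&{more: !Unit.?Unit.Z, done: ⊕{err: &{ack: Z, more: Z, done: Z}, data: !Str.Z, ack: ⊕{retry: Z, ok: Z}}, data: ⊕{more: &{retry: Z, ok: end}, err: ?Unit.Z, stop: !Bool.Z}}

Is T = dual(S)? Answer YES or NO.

NO

!Str | ?Str  ok
  μZ | μZ  ok (rec unchanged)
    &{more,done,data} | &{more,done,data}  ✗ choice polarity not flipped — not dual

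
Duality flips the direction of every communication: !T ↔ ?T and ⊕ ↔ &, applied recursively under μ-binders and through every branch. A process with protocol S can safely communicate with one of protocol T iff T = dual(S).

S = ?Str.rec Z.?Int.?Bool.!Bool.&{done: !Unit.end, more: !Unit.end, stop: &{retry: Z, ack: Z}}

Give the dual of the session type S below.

!Str.rec Z.!Int.!Bool.?Bool.+{done: ?Unit.end, more: ?Unit.end, stop: +{retry: Z, ack: Z}}

?Str → !Str
  rec Z → rec Z  (binder kept)
    ?Int → !Int
      ?Bool → !Bool
        !Bool → ?Bool
          &{done,more,stop} → +{done,more,stop}  (offer→select)
            [done]
              !Unit → ?Unit
                dual(end) = end
            [more]
              !Unit → ?Unit
                dual(end) = end
            [stop]
              &{retry,ack} → +{retry,ack}  (offer→select)
                [retry]
                  dual(Z) = Z
                [ack]
                  dual(Z) = Z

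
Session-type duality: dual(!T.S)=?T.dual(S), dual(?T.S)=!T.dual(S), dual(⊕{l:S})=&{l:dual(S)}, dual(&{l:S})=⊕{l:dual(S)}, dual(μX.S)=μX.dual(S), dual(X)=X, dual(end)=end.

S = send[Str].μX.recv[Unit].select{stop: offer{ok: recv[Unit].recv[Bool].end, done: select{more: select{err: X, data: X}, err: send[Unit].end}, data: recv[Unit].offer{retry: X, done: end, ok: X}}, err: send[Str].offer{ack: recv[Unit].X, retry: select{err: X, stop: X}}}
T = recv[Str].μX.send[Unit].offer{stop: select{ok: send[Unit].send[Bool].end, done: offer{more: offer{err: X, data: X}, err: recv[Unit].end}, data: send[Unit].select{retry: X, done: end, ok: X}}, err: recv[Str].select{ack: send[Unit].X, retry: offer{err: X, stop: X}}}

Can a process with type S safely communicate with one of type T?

send[Str] ‖ recv[Str]  match
  μX ‖ μX  match (binder kept)
    recv[Unit] ‖ send[Unit]  match
      select{stop,err} ‖ offer{stop,err}  match label sets agree
        [stop]
          offer{ok,done,data} ‖ select{ok,done,data}  match label sets agree
            [ok]
              recv[Unit] ‖ send[Unit]  match
                recv[Bool] ‖ send[Bool]  match
                  end ‖ end  match
            [done]
              select{more,err} ‖ offer{more,err}  match label sets agree
                [more]
                  select{err,data} ‖ offer{err,data}  match label sets agree
                    [err]
                      X ‖ X  match
                    [data]
                      X ‖ X  match
                [err]
                  send[Unit] ‖ recv[Unit]  match
                    end ‖ end  match
            [data]
              recv[Unit] ‖ send[Unit]  match
                offer{retry,done,ok} ‖ select{retry,done,ok}  match label sets agree
                  [retry]
                    X ‖ X  match
                  [done]
                    end ‖ end  match
                  [ok]
                    X ‖ X  match
        [err]
          send[Str] ‖ recv[Str]  match
            offer{ack,retry} ‖ select{ack,retry}  match label sets agree
              [ack]
                recv[Unit] ‖ send[Unit]  match
                  X ‖ X  match
              [retry]
                select{err,stop} ‖ offer{err,stop}  match label sets agree
                  [err]
                    X ‖ X  match
                  [stop]
                    X ‖ X  match

YES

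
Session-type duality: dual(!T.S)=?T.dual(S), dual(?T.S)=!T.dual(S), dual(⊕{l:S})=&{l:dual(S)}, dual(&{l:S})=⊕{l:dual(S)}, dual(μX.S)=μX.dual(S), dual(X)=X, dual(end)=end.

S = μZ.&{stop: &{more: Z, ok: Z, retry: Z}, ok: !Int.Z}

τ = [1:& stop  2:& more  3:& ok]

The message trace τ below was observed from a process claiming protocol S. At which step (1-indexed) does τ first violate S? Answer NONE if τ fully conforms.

NONE

@1 & stop  ok  state: &{more: μZ.…, ok: μZ.…, retry: μZ.…}
@2 & more  ok  state: μZ.…
@3 & ok  ok  state: !Int.μZ.…
trace exhausted — no violation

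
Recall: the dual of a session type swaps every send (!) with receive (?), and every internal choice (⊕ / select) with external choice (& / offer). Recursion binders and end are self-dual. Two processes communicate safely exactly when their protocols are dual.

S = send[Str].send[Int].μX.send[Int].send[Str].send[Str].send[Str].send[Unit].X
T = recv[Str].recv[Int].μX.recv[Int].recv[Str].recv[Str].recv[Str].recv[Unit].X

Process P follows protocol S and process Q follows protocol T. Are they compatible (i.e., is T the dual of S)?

send[Str] ‖ recv[Str]  ✓
  send[Int] ‖ recv[Int]  ✓
    μX ‖ μX  ✓ (μ self-dual)
      send[Int] ‖ recv[Int]  ✓
        send[Str] ‖ recv[Str]  ✓
          send[Str] ‖ recv[Str]  ✓
            send[Str] ‖ recv[Str]  ✓
              send[Unit] ‖ recv[Unit]  ✓
                X ‖ X  ✓

YES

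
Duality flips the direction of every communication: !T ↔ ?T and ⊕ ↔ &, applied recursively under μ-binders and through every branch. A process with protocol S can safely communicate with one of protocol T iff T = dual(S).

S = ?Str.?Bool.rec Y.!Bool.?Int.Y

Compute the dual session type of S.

!Str.!Bool.rec Y.?Bool.!Int.Y

?Str = !Str
  ?Bool = !Bool
    rec Y = rec Y  (rec unchanged)
      !Bool = ?Bool
        ?Int = !Int
          Y self-dual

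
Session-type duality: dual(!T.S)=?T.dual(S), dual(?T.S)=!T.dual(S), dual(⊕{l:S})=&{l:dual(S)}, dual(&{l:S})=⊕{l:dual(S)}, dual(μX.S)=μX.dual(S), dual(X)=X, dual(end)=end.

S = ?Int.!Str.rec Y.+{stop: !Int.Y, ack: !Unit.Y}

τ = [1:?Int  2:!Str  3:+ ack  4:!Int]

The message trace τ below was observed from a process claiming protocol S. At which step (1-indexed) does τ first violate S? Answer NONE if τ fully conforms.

step 1: ?Int  ok  residual = !Str.rec Y.…
step 2: !Str  ok  residual = rec Y.…
step 3: + ack  ok  residual = !Unit.rec Y.…
step 4: got !Int, protocol expects !Unit  ✗

4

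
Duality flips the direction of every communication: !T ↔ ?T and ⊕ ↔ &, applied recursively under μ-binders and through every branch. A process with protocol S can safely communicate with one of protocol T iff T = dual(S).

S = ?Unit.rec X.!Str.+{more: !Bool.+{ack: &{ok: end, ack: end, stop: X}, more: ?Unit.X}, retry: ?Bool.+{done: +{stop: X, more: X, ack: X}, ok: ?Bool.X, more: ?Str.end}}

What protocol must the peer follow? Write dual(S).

?Unit ↦ !Unit
  rec X ↦ rec X  (binder kept)
    !Str ↦ ?Str
      +{more,retry} ↦ &{more,retry}  (⊕→&)
        [more]
          !Bool ↦ ?Bool
            +{ack,more} ↦ &{ack,more}  (⊕→&)
              [ack]
                &{ok,ack,stop} ↦ +{ok,ack,stop}  (offer→select)
                  [ok]
                    dual(end) = end
                  [ack]
                    dual(end) = end
                  [stop]
                    dual(X) = X
              [more]
                ?Unit ↦ !Unit
                  dual(X) = X
        [retry]
          ?Bool ↦ !Bool
            +{done,ok,more} ↦ &{done,ok,more}  (⊕→&)
              [done]
                +{stop,more,ack} ↦ &{stop,more,ack}  (⊕→&)
                  [stop]
                    dual(X) = X
                  [more]
                    dual(X) = X
                  [ack]
                    dual(X) = X
              [ok]
                ?Bool ↦ !Bool
                  dual(X) = X
              [more]
                ?Str ↦ !Str
                  dual(end) = end

!Unit.rec X.?Str.&{more: ?Bool.&{ack: +{ok: end, ack: end, stop: X}, more: !Unit.X}, retry: !Bool.&{done: &{stop: X, more: X, ack: X}, ok: !Bool.X, more: !Str.end}}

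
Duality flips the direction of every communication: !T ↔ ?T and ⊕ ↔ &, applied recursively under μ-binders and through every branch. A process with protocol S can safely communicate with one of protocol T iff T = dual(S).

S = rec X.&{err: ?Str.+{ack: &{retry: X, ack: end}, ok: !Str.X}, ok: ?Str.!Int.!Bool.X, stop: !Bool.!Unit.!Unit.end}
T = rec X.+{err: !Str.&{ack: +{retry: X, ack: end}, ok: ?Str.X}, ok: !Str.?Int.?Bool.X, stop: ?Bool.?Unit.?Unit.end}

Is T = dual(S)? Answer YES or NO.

rec X | rec X  ok (μ self-dual)
  &{err,ok,stop} | +{err,ok,stop}  ok same labels
    case err:
      ?Str | !Str  ok
        +{ack,ok} | &{ack,ok}  ok same labels
          case ack:
            &{retry,ack} | +{retry,ack}  ok same labels
              case retry:
                X | X  ok
              case ack:
                end | end  ok
          case ok:
            !Str | ?Str  ok
              X | X  ok
    case ok:
      ?Str | !Str  ok
        !Int | ?Int  ok
          !Bool | ?Bool  ok
            X | X  ok
    case stop:
      !Bool | ?Bool  ok
        !Unit | ?Unit  ok
          !Unit | ?Unit  ok
            end | end  ok

YES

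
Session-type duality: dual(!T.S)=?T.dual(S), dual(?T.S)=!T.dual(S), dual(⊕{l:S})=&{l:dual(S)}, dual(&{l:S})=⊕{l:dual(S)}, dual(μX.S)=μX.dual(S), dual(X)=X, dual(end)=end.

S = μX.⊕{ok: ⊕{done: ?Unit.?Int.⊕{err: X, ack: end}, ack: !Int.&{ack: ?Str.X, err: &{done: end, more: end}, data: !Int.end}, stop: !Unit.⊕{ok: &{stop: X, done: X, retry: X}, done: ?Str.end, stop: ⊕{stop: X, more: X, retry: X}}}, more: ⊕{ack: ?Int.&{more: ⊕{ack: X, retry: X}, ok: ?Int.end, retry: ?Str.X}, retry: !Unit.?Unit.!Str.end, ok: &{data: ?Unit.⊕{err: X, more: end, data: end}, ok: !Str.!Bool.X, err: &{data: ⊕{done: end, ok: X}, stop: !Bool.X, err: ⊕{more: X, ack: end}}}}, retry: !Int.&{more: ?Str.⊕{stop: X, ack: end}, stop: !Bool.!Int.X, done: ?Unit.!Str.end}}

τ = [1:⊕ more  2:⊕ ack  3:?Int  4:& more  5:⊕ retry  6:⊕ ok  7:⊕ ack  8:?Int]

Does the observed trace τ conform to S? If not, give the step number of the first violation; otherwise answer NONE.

8

[1] ⊕ more  ✓  residual = ⊕{ack: ?Int.&{more: ⊕{ack: μX.…, retry: μX.…}, ok: ?Int.end, retry: ?Str.μX.…}, retry: !Unit.?Unit.!Str.end, ok: &{data: ?Unit.⊕{err: μX.…, more: end, data: end}, ok: !Str.!Bool.μX.…, err: &{data: ⊕{done: end, ok: μX.…}, stop: !Bool.μX.…, err: ⊕{more: μX.…, ack: end}}}}
[2] ⊕ ack  ✓  residual = ?Int.&{more: ⊕{ack: μX.…, retry: μX.…}, ok: ?Int.end, retry: ?Str.μX.…}
[3] ?Int  ✓  residual = &{more: ⊕{ack: μX.…, retry: μX.…}, ok: ?Int.end, retry: ?Str.μX.…}
[4] & more  ✓  residual = ⊕{ack: μX.…, retry: μX.…}
[5] ⊕ retry  ✓  residual = μX.…
[6] ⊕ ok  ✓  residual = ⊕{done: ?Unit.?Int.⊕{err: μX.…, ack: end}, ack: !Int.&{ack: ?Str.μX.…, err: &{done: end, more: end}, data: !Int.end}, stop: !Unit.⊕{ok: &{stop: μX.…, done: μX.…, retry: μX.…}, done: ?Str.end, stop: ⊕{stop: μX.…, more: μX.…, retry: μX.…}}}
[7] ⊕ ack  ✓  residual = !Int.&{ack: ?Str.μX.…, err: &{done: end, more: end}, data: !Int.end}
[8] got ?Int, protocol expects !Int  ✗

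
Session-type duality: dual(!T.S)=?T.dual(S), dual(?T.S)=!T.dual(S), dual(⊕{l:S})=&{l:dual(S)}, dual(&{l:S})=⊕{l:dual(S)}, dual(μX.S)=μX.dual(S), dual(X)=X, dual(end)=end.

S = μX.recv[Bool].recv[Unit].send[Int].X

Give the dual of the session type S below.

μX ↦ μX  (rec unchanged)
  recv[Bool] ↦ send[Bool]
    recv[Unit] ↦ send[Unit]
      send[Int] ↦ recv[Int]
        X self-dual

μX.send[Bool].send[Unit].recv[Int].X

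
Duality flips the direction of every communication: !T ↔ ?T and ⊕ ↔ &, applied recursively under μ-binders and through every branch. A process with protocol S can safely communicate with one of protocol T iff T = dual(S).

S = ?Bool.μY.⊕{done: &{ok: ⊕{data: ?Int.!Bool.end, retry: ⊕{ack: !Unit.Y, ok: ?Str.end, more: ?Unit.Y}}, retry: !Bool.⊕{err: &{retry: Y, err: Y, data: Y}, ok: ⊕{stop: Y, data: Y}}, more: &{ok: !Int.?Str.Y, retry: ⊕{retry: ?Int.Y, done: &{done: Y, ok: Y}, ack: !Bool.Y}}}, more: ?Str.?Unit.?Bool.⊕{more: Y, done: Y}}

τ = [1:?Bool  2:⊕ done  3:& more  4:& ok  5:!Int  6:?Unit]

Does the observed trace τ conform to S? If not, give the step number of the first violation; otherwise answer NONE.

6

@1 ?Bool  ok  cont: μY.…
@2 ⊕ done  ok  cont: &{ok: ⊕{data: ?Int.!Bool.end, retry: ⊕{ack: !Unit.μY.…, ok: ?Str.end, more: ?Unit.μY.…}}, retry: !Bool.⊕{err: &{retry: μY.…, err: μY.…, data: μY.…}, ok: ⊕{stop: μY.…, data: μY.…}}, more: &{ok: !Int.?Str.μY.…, retry: ⊕{retry: ?Int.μY.…, done: &{done: μY.…, ok: μY.…}, ack: !Bool.μY.…}}}
@3 & more  ok  cont: &{ok: !Int.?Str.μY.…, retry: ⊕{retry: ?Int.μY.…, done: &{done: μY.…, ok: μY.…}, ack: !Bool.μY.…}}
@4 & ok  ok  cont: !Int.?Str.μY.…
@5 !Int  ok  cont: ?Str.μY.…
@6 got ?Unit, protocol expects ?Str  ✗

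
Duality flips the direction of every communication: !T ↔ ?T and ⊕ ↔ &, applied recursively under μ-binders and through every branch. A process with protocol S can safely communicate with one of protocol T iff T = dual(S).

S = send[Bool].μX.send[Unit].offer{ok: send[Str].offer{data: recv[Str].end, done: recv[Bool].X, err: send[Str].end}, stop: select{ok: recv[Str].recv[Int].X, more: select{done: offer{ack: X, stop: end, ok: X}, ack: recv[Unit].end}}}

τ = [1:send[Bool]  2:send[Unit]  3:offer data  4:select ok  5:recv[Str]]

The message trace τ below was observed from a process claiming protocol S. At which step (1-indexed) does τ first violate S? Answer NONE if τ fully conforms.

3

step 1: send[Bool]  match  now at μX.…
step 2: send[Unit]  match  now at offer{ok: send[Str].offer{data: recv[Str].end, done: recv[Bool].μX.…, err: send[Str].end}, stop: select{ok: recv[Str].recv[Int].μX.…, more: select{done: offer{ack: μX.…, stop: end, ok: μX.…}, ack: recv[Unit].end}}}
step 3: got offer data, protocol expects offer ok or offer stop  ✗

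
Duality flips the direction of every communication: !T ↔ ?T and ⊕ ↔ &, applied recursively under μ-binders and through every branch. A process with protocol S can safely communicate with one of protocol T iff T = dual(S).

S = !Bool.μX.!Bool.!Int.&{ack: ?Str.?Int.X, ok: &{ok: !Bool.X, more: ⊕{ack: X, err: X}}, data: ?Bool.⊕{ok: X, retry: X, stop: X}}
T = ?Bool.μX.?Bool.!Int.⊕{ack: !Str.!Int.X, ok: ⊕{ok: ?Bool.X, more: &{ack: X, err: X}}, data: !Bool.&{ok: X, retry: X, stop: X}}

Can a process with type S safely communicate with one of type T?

!Bool vs ?Bool  ok
  μX vs μX  ok (μ self-dual)
    !Bool vs ?Bool  ok
      !Int vs !Int  ✗ same direction on both sides — not dual

NO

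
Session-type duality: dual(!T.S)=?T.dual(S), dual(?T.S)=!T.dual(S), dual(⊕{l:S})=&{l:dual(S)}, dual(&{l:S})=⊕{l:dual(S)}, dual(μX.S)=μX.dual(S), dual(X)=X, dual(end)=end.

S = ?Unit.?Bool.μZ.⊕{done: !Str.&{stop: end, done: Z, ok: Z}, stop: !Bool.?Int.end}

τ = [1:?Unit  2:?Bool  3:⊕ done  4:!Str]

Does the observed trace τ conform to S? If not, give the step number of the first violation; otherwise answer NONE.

NONE

step 1: ?Unit  ✓  state: ?Bool.μZ.…
step 2: ?Bool  ✓  state: μZ.…
step 3: ⊕ done  ✓  state: !Str.&{stop: end, done: μZ.…, ok: μZ.…}
step 4: !Str  ✓  state: &{stop: end, done: μZ.…, ok: μZ.…}
trace exhausted — no violation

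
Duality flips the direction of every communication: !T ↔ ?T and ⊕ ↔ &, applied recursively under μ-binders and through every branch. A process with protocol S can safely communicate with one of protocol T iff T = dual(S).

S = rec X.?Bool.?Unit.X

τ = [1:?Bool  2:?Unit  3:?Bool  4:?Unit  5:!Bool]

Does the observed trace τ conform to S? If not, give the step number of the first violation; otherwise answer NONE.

step 1: ?Bool  ✓  residual = ?Unit.rec X.…
step 2: ?Unit  ✓  residual = rec X.…
step 3: ?Bool  ✓  residual = ?Unit.rec X.…
step 4: ?Unit  ✓  residual = rec X.…
step 5: got !Bool, protocol expects ?Bool  ✗

5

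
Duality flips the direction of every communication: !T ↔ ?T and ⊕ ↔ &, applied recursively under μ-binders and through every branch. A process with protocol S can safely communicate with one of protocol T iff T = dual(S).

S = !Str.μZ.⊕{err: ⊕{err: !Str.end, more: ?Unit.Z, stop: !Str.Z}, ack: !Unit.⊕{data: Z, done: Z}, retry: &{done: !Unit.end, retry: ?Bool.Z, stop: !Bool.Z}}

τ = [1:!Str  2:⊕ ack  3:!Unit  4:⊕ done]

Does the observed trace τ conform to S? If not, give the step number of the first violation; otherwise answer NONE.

[1] !Str  ok  now at μZ.…
[2] ⊕ ack  ok  now at !Unit.⊕{data: μZ.…, done: μZ.…}
[3] !Unit  ok  now at ⊕{data: μZ.…, done: μZ.…}
[4] ⊕ done  ok  now at μZ.…
τ conforms to S (length 4)

NONE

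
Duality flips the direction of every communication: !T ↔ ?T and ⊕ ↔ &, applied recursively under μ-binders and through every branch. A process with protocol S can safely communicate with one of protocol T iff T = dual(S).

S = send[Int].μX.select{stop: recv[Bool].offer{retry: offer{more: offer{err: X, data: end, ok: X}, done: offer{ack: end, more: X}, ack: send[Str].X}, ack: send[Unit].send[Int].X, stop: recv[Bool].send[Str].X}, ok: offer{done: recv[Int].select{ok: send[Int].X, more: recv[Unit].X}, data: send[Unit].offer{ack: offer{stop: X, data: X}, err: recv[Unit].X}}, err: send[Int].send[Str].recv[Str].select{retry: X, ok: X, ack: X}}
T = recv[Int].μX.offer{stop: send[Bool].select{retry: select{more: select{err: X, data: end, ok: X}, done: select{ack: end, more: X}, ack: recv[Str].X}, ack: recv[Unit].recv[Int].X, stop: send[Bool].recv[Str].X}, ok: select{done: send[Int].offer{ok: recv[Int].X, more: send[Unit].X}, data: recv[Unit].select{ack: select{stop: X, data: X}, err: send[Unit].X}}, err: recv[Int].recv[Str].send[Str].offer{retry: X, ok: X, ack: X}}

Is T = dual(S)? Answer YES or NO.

YES

send[Int] vs recv[Int]  ok
  μX vs μX  ok (μ self-dual)
    select{stop,ok,err} vs offer{stop,ok,err}  ok same labels
      • stop:
        recv[Bool] vs send[Bool]  ok
          offer{retry,ack,stop} vs select{retry,ack,stop}  ok same labels
            • retry:
              offer{more,done,ack} vs select{more,done,ack}  ok same labels
                • more:
                  offer{err,data,ok} vs select{err,data,ok}  ok same labels
                    • err:
                      X vs X  ok
                    • data:
                      end vs end  ok
                    • ok:
                      X vs X  ok
                • done:
                  offer{ack,more} vs select{ack,more}  ok same labels
                    • ack:
                      end vs end  ok
                    • more:
                      X vs X  ok
                • ack:
                  send[Str] vs recv[Str]  ok
                    X vs X  ok
            • ack:
              send[Unit] vs recv[Unit]  ok
                send[Int] vs recv[Int]  ok
                  X vs X  ok
            • stop:
              recv[Bool] vs send[Bool]  ok
                send[Str] vs recv[Str]  ok
                  X vs X  ok
      • ok:
        offer{done,data} vs select{done,data}  ok same labels
          • done:
            recv[Int] vs send[Int]  ok
              select{ok,more} vs offer{ok,more}  ok same labels
                • ok:
                  send[Int] vs recv[Int]  ok
                    X vs X  ok
                • more:
                  recv[Unit] vs send[Unit]  ok
                    X vs X  ok
          • data:
            send[Unit] vs recv[Unit]  ok
              offer{ack,err} vs select{ack,err}  ok same labels
                • ack:
                  offer{stop,data} vs select{stop,data}  ok same labels
                    • stop:
                      X vs X  ok
                    • data:
                      X vs X  ok
                • err:
                  recv[Unit] vs send[Unit]  ok
                    X vs X  ok
      • err:
        send[Int] vs recv[Int]  ok
          send[Str] vs recv[Str]  ok
            recv[Str] vs send[Str]  ok
              select{retry,ok,ack} vs offer{retry,ok,ack}  ok same labels
                • retry:
                  X vs X  ok
                • ok:
                  X vs X  ok
                • ack:
                  X vs X  ok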